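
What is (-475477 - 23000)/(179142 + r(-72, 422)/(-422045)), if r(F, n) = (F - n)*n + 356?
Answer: -30054246495/10800884786 ≈ -2.7826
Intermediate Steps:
r(F, n) = 356 + n*(F - n) (r(F, n) = n*(F - n) + 356 = 356 + n*(F - n))
(-475477 - 23000)/(179142 + r(-72, 422)/(-422045)) = (-475477 - 23000)/(179142 + (356 - 1*422**2 - 72*422)/(-422045)) = -498477/(179142 + (356 - 1*178084 - 30384)*(-1/422045)) = -498477/(179142 + (356 - 178084 - 30384)*(-1/422045)) = -498477/(179142 - 208112*(-1/422045)) = -498477/(179142 + 208112/422045) = -498477/75606193502/422045 = -498477*422045/75606193502 = -30054246495/10800884786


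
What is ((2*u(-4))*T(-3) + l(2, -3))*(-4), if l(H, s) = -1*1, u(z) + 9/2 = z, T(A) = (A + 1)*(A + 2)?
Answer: 140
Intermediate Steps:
T(A) = (1 + A)*(2 + A)
u(z) = -9/2 + z
l(H, s) = -1
((2*u(-4))*T(-3) + l(2, -3))*(-4) = ((2*(-9/2 - 4))*(2 + (-3)² + 3*(-3)) - 1)*(-4) = ((2*(-17/2))*(2 + 9 - 9) - 1)*(-4) = (-17*2 - 1)*(-4) = (-34 - 1)*(-4) = -35*(-4) = 140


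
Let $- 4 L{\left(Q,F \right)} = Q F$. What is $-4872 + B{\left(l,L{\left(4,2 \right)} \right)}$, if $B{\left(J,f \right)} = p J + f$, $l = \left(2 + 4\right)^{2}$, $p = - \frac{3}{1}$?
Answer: $-4982$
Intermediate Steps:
$p = -3$ ($p = \left(-3\right) 1 = -3$)
$L{\left(Q,F \right)} = - \frac{F Q}{4}$ ($L{\left(Q,F \right)} = - \frac{Q F}{4} = - \frac{F Q}{4}$)
$l = 36$ ($l = 6^{2} = 36$)
$B{\left(J,f \right)} = f - 3 J$ ($B{\left(J,f \right)} = - 3 J + f = f - 3 J$)
$-4872 + B{\left(l,L{\left(4,2 \right)} \right)} = -4872 - \left(108 + \frac{1}{2} \cdot 4\right) = -4872 - 110 = -4982$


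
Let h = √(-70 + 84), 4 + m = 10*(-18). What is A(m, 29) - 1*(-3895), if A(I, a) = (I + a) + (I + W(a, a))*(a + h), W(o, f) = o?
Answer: -755 - 155*√14 ≈ -1335.0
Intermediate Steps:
m = -184 (m = -4 + 10*(-18) = -4 - 180 = -184)
h = √14 ≈ 3.7417
A(I, a) = I + a + (I + a)*(a + √14) (A(I, a) = (I + a) + (I + a)*(a + √14) = I + a + (I + a)*(a + √14))
A(m, 29) - 1*(-3895) = (-184 + 29 + 29² - 184*29 - 184*√14 + 29*√14) - 1*(-3895) = (-184 + 29 + 841 - 5336 - 184*√14 + 29*√14) + 3895 = (-4650 - 155*√14) + 3895 = -755 - 155*√14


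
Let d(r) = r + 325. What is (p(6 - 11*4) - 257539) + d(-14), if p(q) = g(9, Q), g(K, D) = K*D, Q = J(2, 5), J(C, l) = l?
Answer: -257183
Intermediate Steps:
Q = 5
g(K, D) = D*K
p(q) = 45 (p(q) = 5*9 = 45)
d(r) = 325 + r
(p(6 - 11*4) - 257539) + d(-14) = (45 - 257539) + (325 - 14) = -257494 + 311 = -257183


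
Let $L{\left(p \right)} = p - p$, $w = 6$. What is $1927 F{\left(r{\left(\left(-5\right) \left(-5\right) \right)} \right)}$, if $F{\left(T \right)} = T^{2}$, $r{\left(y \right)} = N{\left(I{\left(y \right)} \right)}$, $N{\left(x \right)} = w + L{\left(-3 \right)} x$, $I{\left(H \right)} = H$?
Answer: $69372$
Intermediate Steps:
$L{\left(p \right)} = 0$
$N{\left(x \right)} = 6$ ($N{\left(x \right)} = 6 + 0 x = 6 + 0 = 6$)
$r{\left(y \right)} = 6$
$1927 F{\left(r{\left(\left(-5\right) \left(-5\right) \right)} \right)} = 1927 \cdot 6^{2} = 1927 \cdot 36 = 69372$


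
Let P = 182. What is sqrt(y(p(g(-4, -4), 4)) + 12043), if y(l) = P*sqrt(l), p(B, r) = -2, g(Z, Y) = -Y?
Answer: sqrt(12043 + 182*I*sqrt(2)) ≈ 109.75 + 1.173*I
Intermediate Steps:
y(l) = 182*sqrt(l)
sqrt(y(p(g(-4, -4), 4)) + 12043) = sqrt(182*sqrt(-2) + 12043) = sqrt(182*(I*sqrt(2)) + 12043) = sqrt(182*I*sqrt(2) + 12043) = sqrt(12043 + 182*I*sqrt(2))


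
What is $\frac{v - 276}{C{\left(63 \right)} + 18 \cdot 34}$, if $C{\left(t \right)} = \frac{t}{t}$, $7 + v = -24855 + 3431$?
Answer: $- \frac{21707}{613} \approx -35.411$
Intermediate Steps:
$v = -21431$ ($v = -7 + \left(-24855 + 3431\right) = -7 - 21424 = -21431$)
$C{\left(t \right)} = 1$
$\frac{v - 276}{C{\left(63 \right)} + 18 \cdot 34} = \frac{-21431 - 276}{1 + 18 \cdot 34} = - \frac{21707}{1 + 612} = - \frac{21707}{613}$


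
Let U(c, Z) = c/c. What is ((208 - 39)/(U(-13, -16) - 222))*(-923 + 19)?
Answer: 11752/17 ≈ 691.29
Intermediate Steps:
U(c, Z) = 1
((208 - 39)/(U(-13, -16) - 222))*(-923 + 19) = ((208 - 39)/(1 - 222))*(-923 + 19) = (169/(-221))*(-904) = (169*(-1/221))*(-904) = -13/17*(-904) = 11752/17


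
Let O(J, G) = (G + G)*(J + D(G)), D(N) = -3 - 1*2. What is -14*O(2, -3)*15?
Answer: -3780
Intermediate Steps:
D(N) = -5 (D(N) = -3 - 2 = -5)
O(J, G) = 2*G*(-5 + J) (O(J, G) = (G + G)*(J - 5) = (2*G)*(-5 + J) = 2*G*(-5 + J))
-14*O(2, -3)*15 = -28*(-3)*(-5 + 2)*15 = -28*(-3)*(-3)*15 = -14*18*15 = -252*15 = -3780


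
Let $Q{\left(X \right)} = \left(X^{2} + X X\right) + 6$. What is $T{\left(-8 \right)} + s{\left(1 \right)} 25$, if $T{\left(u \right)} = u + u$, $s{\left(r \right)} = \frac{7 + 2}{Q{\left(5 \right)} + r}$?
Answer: $- \frac{229}{19} \approx -12.053$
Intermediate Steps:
$Q{\left(X \right)} = 6 + 2 X^{2}$ ($Q{\left(X \right)} = \left(X^{2} + X^{2}\right) + 6 = 2 X^{2} + 6 = 6 + 2 X^{2}$)
$s{\left(r \right)} = \frac{9}{56 + r}$ ($s{\left(r \right)} = \frac{7 + 2}{\left(6 + 2 \cdot 5^{2}\right) + r} = \frac{9}{\left(6 + 2 \cdot 25\right) + r} = \frac{9}{\left(6 + 50\right) + r} = \frac{9}{56 + r}$)
$T{\left(u \right)} = 2 u$
$T{\left(-8 \right)} + s{\left(1 \right)} 25 = 2 \left(-8\right) + \frac{9}{56 + 1} \cdot 25 = -16 + \frac{9}{57} \cdot 25 = -16 + 9 \cdot \frac{1}{57} \cdot 25 = -16 + \frac{3}{19} \cdot 25 = -16 + \frac{75}{19} = - \frac{229}{19}$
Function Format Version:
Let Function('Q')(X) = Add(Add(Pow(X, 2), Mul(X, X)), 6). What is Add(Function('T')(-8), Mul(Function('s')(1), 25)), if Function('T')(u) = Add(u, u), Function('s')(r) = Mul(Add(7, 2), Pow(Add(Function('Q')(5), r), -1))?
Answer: Rational(-229, 19) ≈ -12.053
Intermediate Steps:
Function('Q')(X) = Add(6, Mul(2, Pow(X, 2))) (Function('Q')(X) = Add(Add(Pow(X, 2), Pow(X, 2)), 6) = Add(Mul(2, Pow(X, 2)), 6) = Add(6, Mul(2, Pow(X, 2))))
Function('s')(r) = Mul(9, Pow(Add(56, r), -1)) (Function('s')(r) = Mul(Add(7, 2), Pow(Add(Add(6, Mul(2, Pow(5, 2))), r), -1)) = Mul(9, Pow(Add(Add(6, Mul(2, 25)), r), -1)) = Mul(9, Pow(Add(Add(6, 50), r), -1)) = Mul(9, Pow(Add(56, r), -1)))
Function('T')(u) = Mul(2, u)
Add(Function('T')(-8), Mul(Function('s')(1), 25)) = Add(Mul(2, -8), Mul(Mul(9, Pow(Add(56, 1), -1)), 25)) = Add(-16, Mul(Mul(9, Pow(57, -1)), 25)) = Add(-16, Mul(Mul(9, Rational(1, 57)), 25)) = Add(-16, Mul(Rational(3, 19), 25)) = Add(-16, Rational(75, 19)) = Rational(-229, 19)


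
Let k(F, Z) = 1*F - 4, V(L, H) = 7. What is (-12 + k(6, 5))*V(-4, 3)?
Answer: -70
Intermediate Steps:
k(F, Z) = -4 + F (k(F, Z) = F - 4 = -4 + F)
(-12 + k(6, 5))*V(-4, 3) = (-12 + (-4 + 6))*7 = (-12 + 2)*7 = -10*7 = -70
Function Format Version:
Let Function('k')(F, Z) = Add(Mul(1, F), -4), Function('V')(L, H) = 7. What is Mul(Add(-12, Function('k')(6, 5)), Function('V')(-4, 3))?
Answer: -70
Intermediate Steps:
Function('k')(F, Z) = Add(-4, F) (Function('k')(F, Z) = Add(F, -4) = Add(-4, F))
Mul(Add(-12, Function('k')(6, 5)), Function('V')(-4, 3)) = Mul(Add(-12, Add(-4, 6)), 7) = Mul(Add(-12, 2), 7) = Mul(-10, 7) = -70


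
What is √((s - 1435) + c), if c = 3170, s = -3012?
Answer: I*√1277 ≈ 35.735*I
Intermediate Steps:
√((s - 1435) + c) = √((-3012 - 1435) + 3170) = √(-4447 + 3170) = √(-1277) = I*√1277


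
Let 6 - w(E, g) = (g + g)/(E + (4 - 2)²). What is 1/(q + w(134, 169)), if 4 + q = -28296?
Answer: -69/1952455 ≈ -3.5340e-5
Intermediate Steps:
q = -28300 (q = -4 - 28296 = -28300)
w(E, g) = 6 - 2*g/(4 + E) (w(E, g) = 6 - (g + g)/(E + (4 - 2)²) = 6 - 2*g/(E + 2²) = 6 - 2*g/(E + 4) = 6 - 2*g/(4 + E))
1/(q + w(134, 169)) = 1/(-28300 + 2*(12 - 1*169 + 3*134)/(4 + 134)) = 1/(-28300 + 2*(12 - 169 + 402)/138) = 1/(-28300 + 2*(1/138)*245) = 1/(-28300 + 245/69) = 1/(-1952455/69) = -69/1952455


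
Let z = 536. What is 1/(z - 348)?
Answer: 1/188 ≈ 0.0053191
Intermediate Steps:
1/(z - 348) = 1/(536 - 348) = 1/188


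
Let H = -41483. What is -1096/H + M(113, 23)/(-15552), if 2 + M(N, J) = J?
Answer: 5391283/215047872 ≈ 0.025070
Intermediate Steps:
M(N, J) = -2 + J
-1096/H + M(113, 23)/(-15552) = -1096/(-41483) + (-2 + 23)/(-15552) = -1096*(-1/41483) + 21*(-1/15552) = 1096/41483 - 7/5184 = 5391283/215047872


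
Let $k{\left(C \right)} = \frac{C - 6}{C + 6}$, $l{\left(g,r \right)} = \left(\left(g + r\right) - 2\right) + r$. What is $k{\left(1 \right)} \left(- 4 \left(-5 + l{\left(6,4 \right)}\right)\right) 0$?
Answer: $0$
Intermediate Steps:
$l{\left(g,r \right)} = -2 + g + 2 r$ ($l{\left(g,r \right)} = \left(-2 + g + r\right) + r = -2 + g + 2 r$)
$k{\left(C \right)} = \frac{-6 + C}{6 + C}$
$k{\left(1 \right)} \left(- 4 \left(-5 + l{\left(6,4 \right)}\right)\right) 0 = \frac{-6 + 1}{6 + 1} \left(- 4 \left(-5 + \left(-2 + 6 + 2 \cdot 4\right)\right)\right) 0 = \frac{1}{7} \left(-5\right) \left(- 4 \left(-5 + \left(-2 + 6 + 8\right)\right)\right) 0 = \frac{1}{7} \left(-5\right) \left(- 4 \left(-5 + 12\right)\right) 0 = - \frac{5 \left(\left(-4\right) 7\right)}{7} \cdot 0 = \left(- \frac{5}{7}\right) \left(-28\right) 0 = 20 \cdot 0 = 0$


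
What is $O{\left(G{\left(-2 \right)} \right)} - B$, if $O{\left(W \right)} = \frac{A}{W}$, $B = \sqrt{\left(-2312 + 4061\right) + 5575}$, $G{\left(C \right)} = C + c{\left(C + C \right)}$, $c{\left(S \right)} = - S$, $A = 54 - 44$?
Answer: $5 - 2 \sqrt{1831} \approx -80.58$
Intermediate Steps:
$A = 10$
$G{\left(C \right)} = - C$ ($G{\left(C \right)} = C - \left(C + C\right) = C - 2 C = - C$)
$B = 2 \sqrt{1831}$ ($B = \sqrt{1749 + 5575} = \sqrt{7324} = 2 \sqrt{1831} \approx 85.58$)
$O{\left(W \right)} = \frac{10}{W}$
$O{\left(G{\left(-2 \right)} \right)} - B = \frac{10}{\left(-1\right) \left(-2\right)} - 2 \sqrt{1831} = \frac{10}{2} - 2 \sqrt{1831} = 10 \cdot \frac{1}{2} - 2 \sqrt{1831} = 5 - 2 \sqrt{1831}$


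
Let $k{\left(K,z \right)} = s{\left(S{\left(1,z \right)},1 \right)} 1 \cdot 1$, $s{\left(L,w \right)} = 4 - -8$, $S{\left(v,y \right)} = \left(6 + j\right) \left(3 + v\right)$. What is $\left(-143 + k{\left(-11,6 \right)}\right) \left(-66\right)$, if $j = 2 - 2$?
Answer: $8646$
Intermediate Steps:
$j = 0$
$S{\left(v,y \right)} = 18 + 6 v$ ($S{\left(v,y \right)} = \left(6 + 0\right) \left(3 + v\right) = 6 \left(3 + v\right) = 18 + 6 v$)
$s{\left(L,w \right)} = 12$ ($s{\left(L,w \right)} = 4 + 8 = 12$)
$k{\left(K,z \right)} = 12$ ($k{\left(K,z \right)} = 12 \cdot 1 \cdot 1 = 12 \cdot 1 = 12$)
$\left(-143 + k{\left(-11,6 \right)}\right) \left(-66\right) = \left(-143 + 12\right) \left(-66\right) = \left(-131\right) \left(-66\right) = 8646$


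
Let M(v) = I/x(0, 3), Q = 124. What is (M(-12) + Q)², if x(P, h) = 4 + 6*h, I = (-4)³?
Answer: 1774224/121 ≈ 14663.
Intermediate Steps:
I = -64
M(v) = -32/11 (M(v) = -64/(4 + 6*3) = -64/(4 + 18) = -64/22 = -64*1/22 = -32/11)
(M(-12) + Q)² = (-32/11 + 124)² = (1332/11)² = 1774224/121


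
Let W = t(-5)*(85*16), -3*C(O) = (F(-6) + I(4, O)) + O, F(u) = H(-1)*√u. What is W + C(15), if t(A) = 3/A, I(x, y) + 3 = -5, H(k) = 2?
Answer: -2455/3 - 2*I*√6/3 ≈ -818.33 - 1.633*I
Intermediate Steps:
I(x, y) = -8 (I(x, y) = -3 - 5 = -8)
F(u) = 2*√u
C(O) = 8/3 - O/3 - 2*I*√6/3 (C(O) = -((2*√(-6) - 8) + O)/3 = -((2*(I*√6) - 8) + O)/3 = -((2*I*√6 - 8) + O)/3 = -((-8 + 2*I*√6) + O)/3 = -(-8 + O + 2*I*√6)/3 = 8/3 - O/3 - 2*I*√6/3)
W = -816 (W = (3/(-5))*(85*16) = (3*(-⅕))*1360 = -⅗*1360 = -816)
W + C(15) = -816 + (8/3 - ⅓*15 - 2*I*√6/3) = -816 + (8/3 - 5 - 2*I*√6/3) = -816 + (-7/3 - 2*I*√6/3) = -2455/3 - 2*I*√6/3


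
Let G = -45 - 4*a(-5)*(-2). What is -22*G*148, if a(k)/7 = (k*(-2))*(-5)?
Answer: 9263320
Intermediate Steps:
a(k) = 70*k (a(k) = 7*((k*(-2))*(-5)) = 7*(-2*k*(-5)) = 7*(10*k) = 70*k)
G = -2845 (G = -45 - 280*(-5)*(-2) = -45 - 4*(-350)*(-2) = -45 + 1400*(-2) = -45 - 2800 = -2845)
-22*G*148 = -22*(-2845)*148 = 62590*148 = 9263320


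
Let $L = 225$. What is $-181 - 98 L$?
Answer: $-22231$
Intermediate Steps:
$-181 - 98 L = -181 - 22050 = -22231$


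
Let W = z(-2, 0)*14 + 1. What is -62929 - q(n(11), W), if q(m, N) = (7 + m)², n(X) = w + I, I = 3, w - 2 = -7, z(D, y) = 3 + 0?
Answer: -62954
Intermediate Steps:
z(D, y) = 3
w = -5 (w = 2 - 7 = -5)
W = 43 (W = 3*14 + 1 = 42 + 1 = 43)
n(X) = -2 (n(X) = -5 + 3 = -2)
-62929 - q(n(11), W) = -62929 - (7 - 2)² = -62929 - 1*5² = -62929 - 1*25 = -62929 - 25 = -62954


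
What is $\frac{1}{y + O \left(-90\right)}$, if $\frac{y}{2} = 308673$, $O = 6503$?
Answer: $\frac{1}{32076} \approx 3.1176 \cdot 10^{-5}$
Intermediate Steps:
$y = 617346$ ($y = 2 \cdot 308673 = 617346$)
$\frac{1}{y + O \left(-90\right)} = \frac{1}{617346 + 6503 \left(-90\right)} = \frac{1}{617346 - 585270} = \frac{1}{32076}$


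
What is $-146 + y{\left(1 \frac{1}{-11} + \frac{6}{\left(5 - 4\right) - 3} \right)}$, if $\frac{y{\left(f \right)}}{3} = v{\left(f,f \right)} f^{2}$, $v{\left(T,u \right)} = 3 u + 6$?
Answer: $- \frac{319174}{1331} \approx -239.8$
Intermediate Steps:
$v{\left(T,u \right)} = 6 + 3 u$
$y{\left(f \right)} = 3 f^{2} \left(6 + 3 f\right)$ ($y{\left(f \right)} = 3 \left(6 + 3 f\right) f^{2} = 3 f^{2} \left(6 + 3 f\right)$)
$-146 + y{\left(1 \frac{1}{-11} + \frac{6}{\left(5 - 4\right) - 3} \right)} = -146 + 9 \left(1 \frac{1}{-11} + \frac{6}{\left(5 - 4\right) - 3}\right)^{2} \left(2 + \left(1 \frac{1}{-11} + \frac{6}{\left(5 - 4\right) - 3}\right)\right) = -146 + 9 \left(1 \left(- \frac{1}{11}\right) + \frac{6}{1 - 3}\right)^{2} \left(2 + \left(1 \left(- \frac{1}{11}\right) + \frac{6}{1 - 3}\right)\right) = -146 + 9 \left(- \frac{1}{11} + \frac{6}{-2}\right)^{2} \left(2 + \left(- \frac{1}{11} + \frac{6}{-2}\right)\right) = -146 + 9 \left(- \frac{1}{11} + 6 \left(- \frac{1}{2}\right)\right)^{2} \left(2 + \left(- \frac{1}{11} + 6 \left(- \frac{1}{2}\right)\right)\right) = -146 + 9 \left(- \frac{1}{11} - 3\right)^{2} \left(2 - \frac{34}{11}\right) = -146 + 9 \left(- \frac{34}{11}\right)^{2} \left(2 - \frac{34}{11}\right) = -146 + 9 \cdot \frac{1156}{121} \left(- \frac{12}{11}\right) = -146 - \frac{124848}{1331} = - \frac{319174}{1331}$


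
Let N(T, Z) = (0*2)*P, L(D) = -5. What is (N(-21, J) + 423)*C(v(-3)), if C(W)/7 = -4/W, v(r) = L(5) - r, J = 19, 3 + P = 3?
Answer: 5922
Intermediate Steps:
P = 0 (P = -3 + 3 = 0)
N(T, Z) = 0 (N(T, Z) = (0*2)*0 = 0*0 = 0)
v(r) = -5 - r
C(W) = -28/W (C(W) = 7*(-4/W) = -28/W)
(N(-21, J) + 423)*C(v(-3)) = (0 + 423)*(-28/(-5 - 1*(-3))) = 423*(-28/(-5 + 3)) = 423*(-28/(-2)) = 423*(-28*(-½)) = 423*14 = 5922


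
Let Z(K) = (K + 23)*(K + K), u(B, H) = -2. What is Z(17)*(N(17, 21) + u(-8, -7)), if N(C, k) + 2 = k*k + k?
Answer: 622880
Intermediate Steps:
N(C, k) = -2 + k + k² (N(C, k) = -2 + (k*k + k) = -2 + (k² + k) = -2 + (k + k²) = -2 + k + k²)
Z(K) = 2*K*(23 + K) (Z(K) = (23 + K)*(2*K) = 2*K*(23 + K))
Z(17)*(N(17, 21) + u(-8, -7)) = (2*17*(23 + 17))*((-2 + 21 + 21²) - 2) = (2*17*40)*((-2 + 21 + 441) - 2) = 1360*(460 - 2) = 1360*458 = 622880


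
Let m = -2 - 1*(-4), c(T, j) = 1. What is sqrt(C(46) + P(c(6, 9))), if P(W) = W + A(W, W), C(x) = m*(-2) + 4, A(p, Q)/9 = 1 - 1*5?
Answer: I*sqrt(35) ≈ 5.9161*I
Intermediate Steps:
A(p, Q) = -36 (A(p, Q) = 9*(1 - 1*5) = 9*(1 - 5) = 9*(-4) = -36)
m = 2 (m = -2 + 4 = 2)
C(x) = 0 (C(x) = 2*(-2) + 4 = -4 + 4 = 0)
P(W) = -36 + W (P(W) = W - 36 = -36 + W)
sqrt(C(46) + P(c(6, 9))) = sqrt(0 + (-36 + 1)) = sqrt(0 - 35) = sqrt(-35) = I*sqrt(35)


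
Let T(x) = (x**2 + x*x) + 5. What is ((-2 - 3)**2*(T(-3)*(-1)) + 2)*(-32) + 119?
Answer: 18455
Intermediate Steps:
T(x) = 5 + 2*x**2 (T(x) = (x**2 + x**2) + 5 = 2*x**2 + 5 = 5 + 2*x**2)
((-2 - 3)**2*(T(-3)*(-1)) + 2)*(-32) + 119 = ((-2 - 3)**2*((5 + 2*(-3)**2)*(-1)) + 2)*(-32) + 119 = ((-5)**2*((5 + 2*9)*(-1)) + 2)*(-32) + 119 = (25*((5 + 18)*(-1)) + 2)*(-32) + 119 = (25*(23*(-1)) + 2)*(-32) + 119 = (25*(-23) + 2)*(-32) + 119 = (-575 + 2)*(-32) + 119 = -573*(-32) + 119 = 18336 + 119 = 18455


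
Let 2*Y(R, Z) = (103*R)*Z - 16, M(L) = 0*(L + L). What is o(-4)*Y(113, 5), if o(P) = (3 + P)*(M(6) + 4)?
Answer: -116358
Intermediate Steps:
M(L) = 0 (M(L) = 0*(2*L) = 0)
o(P) = 12 + 4*P (o(P) = (3 + P)*(0 + 4) = (3 + P)*4 = 12 + 4*P)
Y(R, Z) = -8 + 103*R*Z/2 (Y(R, Z) = ((103*R)*Z - 16)/2 = (103*R*Z - 16)/2 = (-16 + 103*R*Z)/2 = -8 + 103*R*Z/2)
o(-4)*Y(113, 5) = (12 + 4*(-4))*(-8 + (103/2)*113*5) = (12 - 16)*(-8 + 58195/2) = -4*58179/2 = -116358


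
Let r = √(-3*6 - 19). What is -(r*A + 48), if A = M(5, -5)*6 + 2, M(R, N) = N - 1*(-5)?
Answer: -48 - 2*I*√37 ≈ -48.0 - 12.166*I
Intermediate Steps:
M(R, N) = 5 + N (M(R, N) = N + 5 = 5 + N)
A = 2 (A = (5 - 5)*6 + 2 = 0*6 + 2 = 0 + 2 = 2)
r = I*√37 (r = √(-18 - 19) = √(-37) = I*√37 ≈ 6.0828*I)
-(r*A + 48) = -((I*√37)*2 + 48) = -(2*I*√37 + 48) = -(48 + 2*I*√37) = -48 - 2*I*√37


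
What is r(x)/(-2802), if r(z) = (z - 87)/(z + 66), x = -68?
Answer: -155/5604 ≈ -0.027659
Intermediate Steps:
r(z) = (-87 + z)/(66 + z)
r(x)/(-2802) = ((-87 - 68)/(66 - 68))/(-2802) = (-155/(-2))*(-1/2802) = -½*(-155)*(-1/2802) = (155/2)*(-1/2802) = -155/5604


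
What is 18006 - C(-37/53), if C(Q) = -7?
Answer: 18013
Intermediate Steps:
18006 - C(-37/53) = 18006 - 1*(-7) = 18006 + 7 = 18013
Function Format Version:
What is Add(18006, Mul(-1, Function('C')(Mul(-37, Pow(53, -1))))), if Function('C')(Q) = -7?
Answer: 18013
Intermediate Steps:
Add(18006, Mul(-1, Function('C')(Mul(-37, Pow(53, -1))))) = Add(18006, Mul(-1, -7)) = Add(18006, 7) = 18013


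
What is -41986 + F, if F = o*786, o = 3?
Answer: -39628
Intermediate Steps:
F = 2358 (F = 3*786 = 2358)
-41986 + F = -41986 + 2358 = -39628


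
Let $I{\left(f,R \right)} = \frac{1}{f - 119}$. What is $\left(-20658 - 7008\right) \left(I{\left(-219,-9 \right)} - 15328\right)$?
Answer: $\frac{71666905545}{169} \approx 4.2406 \cdot 10^{8}$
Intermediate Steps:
$I{\left(f,R \right)} = \frac{1}{-119 + f}$
$\left(-20658 - 7008\right) \left(I{\left(-219,-9 \right)} - 15328\right) = \left(-20658 - 7008\right) \left(\frac{1}{-119 - 219} - 15328\right) = - 27666 \left(\frac{1}{-338} - 15328\right) = - 27666 \left(- \frac{1}{338} - 15328\right) = \left(-27666\right) \left(- \frac{5180865}{338}\right) = \frac{71666905545}{169}$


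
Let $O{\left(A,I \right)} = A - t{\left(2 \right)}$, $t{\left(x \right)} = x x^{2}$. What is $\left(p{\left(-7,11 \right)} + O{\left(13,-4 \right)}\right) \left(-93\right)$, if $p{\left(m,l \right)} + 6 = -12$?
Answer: $1209$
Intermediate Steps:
$p{\left(m,l \right)} = -18$ ($p{\left(m,l \right)} = -6 - 12 = -18$)
$t{\left(x \right)} = x^{3}$
$O{\left(A,I \right)} = -8 + A$ ($O{\left(A,I \right)} = A - 2^{3} = A - 8 = -8 + A$)
$\left(p{\left(-7,11 \right)} + O{\left(13,-4 \right)}\right) \left(-93\right) = \left(-18 + \left(-8 + 13\right)\right) \left(-93\right) = \left(-18 + 5\right) \left(-93\right) = \left(-13\right) \left(-93\right) = 1209$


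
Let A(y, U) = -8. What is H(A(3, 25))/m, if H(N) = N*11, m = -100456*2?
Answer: 11/25114 ≈ 0.00043800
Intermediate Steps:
m = -200912 (m = -25114*8 = -200912)
H(N) = 11*N
H(A(3, 25))/m = (11*(-8))/(-200912) = -88*(-1/200912) = 11/25114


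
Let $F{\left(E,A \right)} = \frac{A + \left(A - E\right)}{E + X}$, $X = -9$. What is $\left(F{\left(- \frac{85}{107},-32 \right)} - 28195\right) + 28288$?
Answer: $\frac{104227}{1048} \approx 99.453$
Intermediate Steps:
$F{\left(E,A \right)} = \frac{- E + 2 A}{-9 + E}$ ($F{\left(E,A \right)} = \frac{A + \left(A - E\right)}{E - 9} = \frac{- E + 2 A}{-9 + E}$)
$\left(F{\left(- \frac{85}{107},-32 \right)} - 28195\right) + 28288 = \left(\frac{- \frac{-85}{107} + 2 \left(-32\right)}{-9 - \frac{85}{107}} - 28195\right) + 28288 = \left(\frac{- \frac{-85}{107} - 64}{-9 - \frac{85}{107}} - 28195\right) + 28288 = \left(\frac{\left(-1\right) \left(- \frac{85}{107}\right) - 64}{-9 - \frac{85}{107}} - 28195\right) + 28288 = \left(\frac{\frac{85}{107} - 64}{- \frac{1048}{107}} - 28195\right) + 28288 = \left(\left(- \frac{107}{1048}\right) \left(- \frac{6763}{107}\right) - 28195\right) + 28288 = \left(\frac{6763}{1048} - 28195\right) + 28288 = - \frac{29541597}{1048} + 28288 = \frac{104227}{1048}$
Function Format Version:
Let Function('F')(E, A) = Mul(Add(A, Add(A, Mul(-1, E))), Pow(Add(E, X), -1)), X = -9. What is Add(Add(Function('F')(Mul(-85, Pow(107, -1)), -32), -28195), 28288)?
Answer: Rational(104227, 1048) ≈ 99.453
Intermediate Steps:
Function('F')(E, A) = Mul(Pow(Add(-9, E), -1), Add(Mul(-1, E), Mul(2, A))) (Function('F')(E, A) = Mul(Add(A, Add(A, Mul(-1, E))), Pow(Add(E, -9), -1)) = Mul(Add(Mul(-1, E), Mul(2, A)), Pow(Add(-9, E), -1)) = Mul(Pow(Add(-9, E), -1), Add(Mul(-1, E), Mul(2, A))))
Add(Add(Function('F')(Mul(-85, Pow(107, -1)), -32), -28195), 28288) = Add(Add(Mul(Pow(Add(-9, Mul(-85, Pow(107, -1))), -1), Add(Mul(-1, Mul(-85, Pow(107, -1))), Mul(2, -32))), -28195), 28288) = Add(Add(Mul(Pow(Add(-9, Mul(-85, Rational(1, 107))), -1), Add(Mul(-1, Mul(-85, Rational(1, 107))), -64)), -28195), 28288) = Add(Add(Mul(Pow(Add(-9, Rational(-85, 107)), -1), Add(Mul(-1, Rational(-85, 107)), -64)), -28195), 28288) = Add(Add(Mul(Pow(Rational(-1048, 107), -1), Add(Rational(85, 107), -64)), -28195), 28288) = Add(Add(Mul(Rational(-107, 1048), Rational(-6763, 107)), -28195), 28288) = Add(Add(Rational(6763, 1048), -28195), 28288) = Add(Rational(-29541597, 1048), 28288) = Rational(104227, 1048)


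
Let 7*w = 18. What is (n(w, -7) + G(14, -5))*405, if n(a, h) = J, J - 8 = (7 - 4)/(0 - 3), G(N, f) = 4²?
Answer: 9315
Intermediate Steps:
w = 18/7 (w = (⅐)*18 = 18/7 ≈ 2.5714)
G(N, f) = 16
J = 7 (J = 8 + (7 - 4)/(0 - 3) = 8 + 3/(-3) = 8 + 3*(-⅓) = 8 - 1 = 7)
n(a, h) = 7
(n(w, -7) + G(14, -5))*405 = (7 + 16)*405 = 23*405 = 9315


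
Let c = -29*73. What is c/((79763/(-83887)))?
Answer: 177588779/79763 ≈ 2226.5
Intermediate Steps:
c = -2117
c/((79763/(-83887))) = -2117/(79763/(-83887)) = -2117/(79763*(-1/83887)) = -2117/(-79763/83887) = -2117*(-83887/79763) = 177588779/79763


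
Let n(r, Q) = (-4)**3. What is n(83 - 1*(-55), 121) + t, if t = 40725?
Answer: 40661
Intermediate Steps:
n(r, Q) = -64
n(83 - 1*(-55), 121) + t = -64 + 40725 = 40661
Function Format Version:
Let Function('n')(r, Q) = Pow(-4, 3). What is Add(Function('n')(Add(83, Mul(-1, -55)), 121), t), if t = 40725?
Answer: 40661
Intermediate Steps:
Function('n')(r, Q) = -64
Add(Function('n')(Add(83, Mul(-1, -55)), 121), t) = Add(-64, 40725) = 40661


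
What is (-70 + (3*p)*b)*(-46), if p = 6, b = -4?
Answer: 6532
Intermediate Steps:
(-70 + (3*p)*b)*(-46) = (-70 + (3*6)*(-4))*(-46) = (-70 + 18*(-4))*(-46) = (-70 - 72)*(-46) = -142*(-46) = 6532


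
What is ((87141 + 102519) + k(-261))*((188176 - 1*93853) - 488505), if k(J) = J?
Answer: -74657676618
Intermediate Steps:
((87141 + 102519) + k(-261))*((188176 - 1*93853) - 488505) = ((87141 + 102519) - 261)*((188176 - 1*93853) - 488505) = (189660 - 261)*((188176 - 93853) - 488505) = 189399*(94323 - 488505) = 189399*(-394182) = -74657676618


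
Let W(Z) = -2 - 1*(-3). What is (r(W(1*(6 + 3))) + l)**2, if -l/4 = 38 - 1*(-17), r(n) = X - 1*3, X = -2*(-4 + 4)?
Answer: 49729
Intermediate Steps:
X = 0 (X = -2*0 = 0)
W(Z) = 1 (W(Z) = -2 + 3 = 1)
r(n) = -3 (r(n) = 0 - 1*3 = 0 - 3 = -3)
l = -220 (l = -4*(38 - 1*(-17)) = -4*(38 + 17) = -4*55 = -220)
(r(W(1*(6 + 3))) + l)**2 = (-3 - 220)**2 = (-223)**2 = 49729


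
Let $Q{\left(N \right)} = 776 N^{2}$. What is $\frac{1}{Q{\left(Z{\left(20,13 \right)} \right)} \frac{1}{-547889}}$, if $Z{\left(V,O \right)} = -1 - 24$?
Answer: $- \frac{547889}{485000} \approx -1.1297$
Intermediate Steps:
$Z{\left(V,O \right)} = -25$ ($Z{\left(V,O \right)} = -1 - 24 = -25$)
$\frac{1}{Q{\left(Z{\left(20,13 \right)} \right)} \frac{1}{-547889}} = \frac{1}{776 \left(-25\right)^{2} \frac{1}{-547889}} = \frac{1}{776 \cdot 625 \left(- \frac{1}{547889}\right)} = \frac{1}{485000 \left(- \frac{1}{547889}\right)} = \frac{1}{- \frac{485000}{547889}} = - \frac{547889}{485000}$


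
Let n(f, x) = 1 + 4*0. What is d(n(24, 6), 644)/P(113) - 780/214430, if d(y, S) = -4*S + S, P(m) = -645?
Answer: 13792522/4610245 ≈ 2.9917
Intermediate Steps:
n(f, x) = 1 (n(f, x) = 1 + 0 = 1)
d(y, S) = -3*S
d(n(24, 6), 644)/P(113) - 780/214430 = -3*644/(-645) - 780/214430 = -1932*(-1/645) - 780*1/214430 = 644/215 - 78/21443 = 13792522/4610245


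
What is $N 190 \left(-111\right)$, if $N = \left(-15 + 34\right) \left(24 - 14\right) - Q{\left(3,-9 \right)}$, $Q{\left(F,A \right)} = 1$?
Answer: $-3986010$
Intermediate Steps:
$N = 189$ ($N = \left(-15 + 34\right) \left(24 - 14\right) - 1 = 19 \cdot 10 - 1 = 190 - 1 = 189$)
$N 190 \left(-111\right) = 189 \cdot 190 \left(-111\right) = 35910 \left(-111\right) = -3986010$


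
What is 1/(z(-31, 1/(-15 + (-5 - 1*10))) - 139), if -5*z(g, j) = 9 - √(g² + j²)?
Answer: -3168000/445189499 - 150*√864901/445189499 ≈ -0.0074294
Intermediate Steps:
z(g, j) = -9/5 + √(g² + j²)/5 (z(g, j) = -(9 - √(g² + j²))/5 = -9/5 + √(g² + j²)/5)
1/(z(-31, 1/(-15 + (-5 - 1*10))) - 139) = 1/((-9/5 + √((-31)² + (1/(-15 + (-5 - 1*10)))²)/5) - 139) = 1/((-9/5 + √(961 + (1/(-15 + (-5 - 10)))²)/5) - 139) = 1/((-9/5 + √(961 + (1/(-15 - 15))²)/5) - 139) = 1/((-9/5 + √(961 + (1/(-30))²)/5) - 139) = 1/((-9/5 + √(961 + (-1/30)²)/5) - 139) = 1/((-9/5 + √(961 + 1/900)/5) - 139) = 1/((-9/5 + √(864901/900)/5) - 139) = 1/((-9/5 + (√864901/30)/5) - 139) = 1/((-9/5 + √864901/150) - 139) = 1/(-704/5 + √864901/150)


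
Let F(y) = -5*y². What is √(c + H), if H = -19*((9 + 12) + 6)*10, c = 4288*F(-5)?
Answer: I*√541130 ≈ 735.62*I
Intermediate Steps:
c = -536000 (c = 4288*(-5*(-5)²) = 4288*(-5*25) = 4288*(-125) = -536000)
H = -5130 (H = -19*(21 + 6)*10 = -19*27*10 = -513*10 = -5130)
√(c + H) = √(-536000 - 5130) = √(-541130) = I*√541130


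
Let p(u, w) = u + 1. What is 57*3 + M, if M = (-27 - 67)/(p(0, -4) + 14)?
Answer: 2471/15 ≈ 164.73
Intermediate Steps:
p(u, w) = 1 + u
M = -94/15 (M = (-27 - 67)/((1 + 0) + 14) = -94/(1 + 14) = -94/15 ≈ -6.2667)
57*3 + M = 57*3 - 94/15 = 171 - 94/15 = 2471/15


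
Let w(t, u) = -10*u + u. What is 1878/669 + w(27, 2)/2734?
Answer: 853735/304841 ≈ 2.8006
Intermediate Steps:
w(t, u) = -9*u
1878/669 + w(27, 2)/2734 = 1878/669 - 9*2/2734 = 1878*(1/669) - 18*1/2734 = 626/223 - 9/1367 = 853735/304841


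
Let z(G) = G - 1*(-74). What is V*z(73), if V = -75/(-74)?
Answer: 11025/74 ≈ 148.99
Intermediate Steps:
V = 75/74 (V = -75*(-1/74) = 75/74 ≈ 1.0135)
z(G) = 74 + G (z(G) = G + 74 = 74 + G)
V*z(73) = 75*(74 + 73)/74 = (75/74)*147 = 11025/74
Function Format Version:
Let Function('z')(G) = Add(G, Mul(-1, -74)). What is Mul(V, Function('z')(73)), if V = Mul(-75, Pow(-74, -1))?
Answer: Rational(11025, 74) ≈ 148.99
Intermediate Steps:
V = Rational(75, 74) (V = Mul(-75, Rational(-1, 74)) = Rational(75, 74) ≈ 1.0135)
Function('z')(G) = Add(74, G) (Function('z')(G) = Add(G, 74) = Add(74, G))
Mul(V, Function('z')(73)) = Mul(Rational(75, 74), Add(74, 73)) = Mul(Rational(75, 74), 147) = Rational(11025, 74)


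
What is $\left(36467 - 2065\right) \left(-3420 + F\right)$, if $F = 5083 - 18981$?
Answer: $-595773836$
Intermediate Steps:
$F = -13898$
$\left(36467 - 2065\right) \left(-3420 + F\right) = \left(36467 - 2065\right) \left(-3420 - 13898\right) = 34402 \left(-17318\right) = -595773836$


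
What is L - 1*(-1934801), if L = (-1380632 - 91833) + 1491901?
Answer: 1954237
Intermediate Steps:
L = 19436 (L = -1472465 + 1491901 = 19436)
L - 1*(-1934801) = 19436 - 1*(-1934801) = 19436 + 1934801 = 1954237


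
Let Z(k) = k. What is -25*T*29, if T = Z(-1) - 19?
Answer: 14500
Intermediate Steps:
T = -20 (T = -1 - 19 = -20)
-25*T*29 = -25*(-20)*29 = 500*29 = 14500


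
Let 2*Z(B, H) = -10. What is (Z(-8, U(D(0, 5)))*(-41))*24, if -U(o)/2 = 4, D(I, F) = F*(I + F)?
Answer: 4920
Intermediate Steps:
D(I, F) = F*(F + I)
U(o) = -8 (U(o) = -2*4 = -8)
Z(B, H) = -5 (Z(B, H) = (1/2)*(-10) = -5)
(Z(-8, U(D(0, 5)))*(-41))*24 = -5*(-41)*24 = 205*24 = 4920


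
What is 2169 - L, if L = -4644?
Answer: 6813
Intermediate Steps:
2169 - L = 2169 - 1*(-4644) = 2169 + 4644 = 6813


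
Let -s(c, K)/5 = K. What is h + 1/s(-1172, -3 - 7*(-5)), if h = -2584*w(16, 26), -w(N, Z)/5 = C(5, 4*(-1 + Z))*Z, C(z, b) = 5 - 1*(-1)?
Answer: 322483199/160 ≈ 2.0155e+6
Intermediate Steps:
s(c, K) = -5*K
C(z, b) = 6 (C(z, b) = 5 + 1 = 6)
w(N, Z) = -30*Z
h = 2015520 (h = -(-77520)*26 = -2584*(-780) = 2015520)
h + 1/s(-1172, -3 - 7*(-5)) = 2015520 + 1/(-5*(-3 - 7*(-5))) = 2015520 + 1/(-5*(-3 + 35)) = 2015520 + 1/(-5*32) = 2015520 + 1/(-160) = 2015520 - 1/160 = 322483199/160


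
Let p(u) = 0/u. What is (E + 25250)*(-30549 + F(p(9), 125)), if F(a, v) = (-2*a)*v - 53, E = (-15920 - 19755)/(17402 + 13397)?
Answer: -23797310973150/30799 ≈ -7.7267e+8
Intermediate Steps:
p(u) = 0
E = -35675/30799 ≈ -1.1583
F(a, v) = -53 - 2*a*v (F(a, v) = -2*a*v - 53 = -53 - 2*a*v)
(E + 25250)*(-30549 + F(p(9), 125)) = (-35675/30799 + 25250)*(-30549 + (-53 - 2*0*125)) = 777639075*(-30549 + (-53 + 0))/30799 = 777639075*(-30549 - 53)/30799 = (777639075/30799)*(-30602) = -23797310973150/30799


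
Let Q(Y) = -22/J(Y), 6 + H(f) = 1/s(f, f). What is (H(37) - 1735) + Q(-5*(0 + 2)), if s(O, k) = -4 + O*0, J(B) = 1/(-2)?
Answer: -6789/4 ≈ -1697.3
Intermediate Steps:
J(B) = -½
s(O, k) = -4 (s(O, k) = -4 + 0 = -4)
H(f) = -25/4 (H(f) = -6 + 1/(-4) = -6 - ¼ = -25/4)
Q(Y) = 44 (Q(Y) = -22/(-½) = -22*(-2) = 44)
(H(37) - 1735) + Q(-5*(0 + 2)) = (-25/4 - 1735) + 44 = -6965/4 + 44 = -6789/4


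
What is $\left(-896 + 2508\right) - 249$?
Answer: $1363$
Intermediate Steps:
$\left(-896 + 2508\right) - 249 = 1612 - 249 = 1363$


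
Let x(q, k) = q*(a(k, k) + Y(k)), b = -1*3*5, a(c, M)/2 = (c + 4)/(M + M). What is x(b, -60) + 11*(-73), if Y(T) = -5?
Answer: -742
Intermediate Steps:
a(c, M) = (4 + c)/M (a(c, M) = 2*((c + 4)/(M + M)) = 2*((4 + c)/((2*M))) = 2*((4 + c)*(1/(2*M))) = 2*((4 + c)/(2*M)) = (4 + c)/M)
b = -15 (b = -3*5 = -15)
x(q, k) = q*(-5 + (4 + k)/k) (x(q, k) = q*((4 + k)/k - 5) = q*(-5 + (4 + k)/k))
x(b, -60) + 11*(-73) = 4*(-15)*(1 - 1*(-60))/(-60) + 11*(-73) = 4*(-15)*(-1/60)*(1 + 60) - 803 = 4*(-15)*(-1/60)*61 - 803 = 61 - 803 = -742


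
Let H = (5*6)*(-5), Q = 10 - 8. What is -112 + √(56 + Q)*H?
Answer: -112 - 150*√58 ≈ -1254.4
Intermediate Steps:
Q = 2
H = -150 (H = 30*(-5) = -150)
-112 + √(56 + Q)*H = -112 + √(56 + 2)*(-150) = -112 + √58*(-150) = -112 - 150*√58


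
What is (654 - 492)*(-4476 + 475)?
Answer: -648162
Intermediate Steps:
(654 - 492)*(-4476 + 475) = 162*(-4001) = -648162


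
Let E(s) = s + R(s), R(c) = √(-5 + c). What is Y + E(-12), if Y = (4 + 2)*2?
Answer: I*√17 ≈ 4.1231*I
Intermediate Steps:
E(s) = s + √(-5 + s)
Y = 12 (Y = 6*2 = 12)
Y + E(-12) = 12 + (-12 + √(-5 - 12)) = 12 + (-12 + √(-17)) = 12 + (-12 + I*√17) = I*√17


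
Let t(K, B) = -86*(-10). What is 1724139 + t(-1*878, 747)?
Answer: 1724999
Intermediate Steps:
t(K, B) = 860
1724139 + t(-1*878, 747) = 1724139 + 860 = 1724999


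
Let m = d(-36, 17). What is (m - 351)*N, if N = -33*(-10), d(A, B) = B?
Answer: -110220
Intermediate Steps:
m = 17
N = 330
(m - 351)*N = (17 - 351)*330 = -334*330 = -110220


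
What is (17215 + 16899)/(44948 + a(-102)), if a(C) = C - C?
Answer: 17057/22474 ≈ 0.75897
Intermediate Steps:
a(C) = 0
(17215 + 16899)/(44948 + a(-102)) = (17215 + 16899)/(44948 + 0) = 34114/44948 = 34114*(1/44948) = 17057/22474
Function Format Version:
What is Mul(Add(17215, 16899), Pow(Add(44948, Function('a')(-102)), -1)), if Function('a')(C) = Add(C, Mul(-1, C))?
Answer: Rational(17057, 22474) ≈ 0.75897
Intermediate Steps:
Function('a')(C) = 0
Mul(Add(17215, 16899), Pow(Add(44948, Function('a')(-102)), -1)) = Mul(Add(17215, 16899), Pow(Add(44948, 0), -1)) = Mul(34114, Pow(44948, -1)) = Mul(34114, Rational(1, 44948)) = Rational(17057, 22474)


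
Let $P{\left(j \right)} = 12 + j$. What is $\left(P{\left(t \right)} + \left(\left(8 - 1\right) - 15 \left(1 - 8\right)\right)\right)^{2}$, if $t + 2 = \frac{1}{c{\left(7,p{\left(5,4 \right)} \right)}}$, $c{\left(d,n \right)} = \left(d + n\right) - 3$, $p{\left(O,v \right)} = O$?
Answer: $\frac{1207801}{81} \approx 14911.0$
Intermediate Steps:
$c{\left(d,n \right)} = -3 + d + n$
$t = - \frac{17}{9}$ ($t = -2 + \frac{1}{-3 + 7 + 5} = -2 + \frac{1}{9} = - \frac{17}{9} \approx -1.8889$)
$\left(P{\left(t \right)} + \left(\left(8 - 1\right) - 15 \left(1 - 8\right)\right)\right)^{2} = \left(\left(12 - \frac{17}{9}\right) + \left(\left(8 - 1\right) - 15 \left(1 - 8\right)\right)\right)^{2} = \left(\frac{91}{9} + \left(\left(8 - 1\right) - -105\right)\right)^{2} = \left(\frac{91}{9} + \left(7 + 105\right)\right)^{2} = \left(\frac{91}{9} + 112\right)^{2} = \left(\frac{1099}{9}\right)^{2} = \frac{1207801}{81}$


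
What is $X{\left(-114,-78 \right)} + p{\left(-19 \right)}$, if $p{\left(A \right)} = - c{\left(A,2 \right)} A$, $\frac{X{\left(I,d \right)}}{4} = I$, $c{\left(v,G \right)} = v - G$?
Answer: $-855$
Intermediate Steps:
$X{\left(I,d \right)} = 4 I$
$p{\left(A \right)} = - A \left(-2 + A\right)$ ($p{\left(A \right)} = - \left(A - 2\right) A = - \left(-2 + A\right) A = - A \left(-2 + A\right)$)
$X{\left(-114,-78 \right)} + p{\left(-19 \right)} = 4 \left(-114\right) - 19 \left(2 - -19\right) = -456 - 19 \left(2 + 19\right) = -456 - 399 = -855$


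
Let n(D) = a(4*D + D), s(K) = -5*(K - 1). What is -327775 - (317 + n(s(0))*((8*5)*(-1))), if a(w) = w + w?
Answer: -326092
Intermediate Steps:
s(K) = 5 - 5*K (s(K) = -5*(-1 + K) = 5 - 5*K)
a(w) = 2*w
n(D) = 10*D (n(D) = 2*(4*D + D) = 2*(5*D) = 10*D)
-327775 - (317 + n(s(0))*((8*5)*(-1))) = -327775 - (317 + (10*(5 - 5*0))*((8*5)*(-1))) = -327775 - (317 + (10*(5 + 0))*(40*(-1))) = -327775 - (317 + (10*5)*(-40)) = -327775 - (317 + 50*(-40)) = -327775 - (317 - 2000) = -327775 - 1*(-1683) = -327775 + 1683 = -326092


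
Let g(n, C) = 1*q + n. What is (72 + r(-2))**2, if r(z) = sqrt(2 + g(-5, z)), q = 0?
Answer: (72 + I*sqrt(3))**2 ≈ 5181.0 + 249.42*I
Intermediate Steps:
g(n, C) = n (g(n, C) = 1*0 + n = 0 + n = n)
r(z) = I*sqrt(3) (r(z) = sqrt(2 - 5) = sqrt(-3) = I*sqrt(3))
(72 + r(-2))**2 = (72 + I*sqrt(3))**2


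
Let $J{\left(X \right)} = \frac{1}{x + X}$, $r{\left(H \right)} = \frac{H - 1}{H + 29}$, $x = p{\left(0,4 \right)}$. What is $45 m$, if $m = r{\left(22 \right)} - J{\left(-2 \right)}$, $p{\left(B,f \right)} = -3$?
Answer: $\frac{468}{17} \approx 27.529$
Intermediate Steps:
$x = -3$
$r{\left(H \right)} = \frac{-1 + H}{29 + H}$
$J{\left(X \right)} = \frac{1}{-3 + X}$
$m = \frac{52}{85}$ ($m = \frac{-1 + 22}{29 + 22} - \frac{1}{-3 - 2} = \frac{1}{51} \cdot 21 - \frac{1}{-5} = \frac{1}{51} \cdot 21 - - \frac{1}{5} = \frac{7}{17} + \frac{1}{5} = \frac{52}{85} \approx 0.61176$)
$45 m = 45 \cdot \frac{52}{85} = \frac{468}{17}$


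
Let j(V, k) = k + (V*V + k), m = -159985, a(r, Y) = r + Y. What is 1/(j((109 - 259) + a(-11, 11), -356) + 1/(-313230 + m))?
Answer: 473215/10310408419 ≈ 4.5897e-5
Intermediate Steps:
a(r, Y) = Y + r
j(V, k) = V**2 + 2*k (j(V, k) = k + (V**2 + k) = k + (k + V**2) = V**2 + 2*k)
1/(j((109 - 259) + a(-11, 11), -356) + 1/(-313230 + m)) = 1/((((109 - 259) + (11 - 11))**2 + 2*(-356)) + 1/(-313230 - 159985)) = 1/(((-150 + 0)**2 - 712) + 1/(-473215)) = 1/(((-150)**2 - 712) - 1/473215) = 1/((22500 - 712) - 1/473215) = 1/(21788 - 1/473215) = 1/(10310408419/473215) = 473215/10310408419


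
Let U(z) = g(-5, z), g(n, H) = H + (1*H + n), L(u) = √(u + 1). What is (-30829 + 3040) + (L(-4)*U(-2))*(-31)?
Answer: -27789 + 279*I*√3 ≈ -27789.0 + 483.24*I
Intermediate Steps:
L(u) = √(1 + u)
g(n, H) = n + 2*H (g(n, H) = H + (H + n) = n + 2*H)
U(z) = -5 + 2*z
(-30829 + 3040) + (L(-4)*U(-2))*(-31) = (-30829 + 3040) + (√(1 - 4)*(-5 + 2*(-2)))*(-31) = -27789 + (√(-3)*(-5 - 4))*(-31) = -27789 + ((I*√3)*(-9))*(-31) = -27789 - 9*I*√3*(-31) = -27789 + 279*I*√3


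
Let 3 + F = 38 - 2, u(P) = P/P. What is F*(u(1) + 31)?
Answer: 1056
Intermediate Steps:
u(P) = 1
F = 33 (F = -3 + (38 - 2) = -3 + 36 = 33)
F*(u(1) + 31) = 33*(1 + 31) = 33*32 = 1056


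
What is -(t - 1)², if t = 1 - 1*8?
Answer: -64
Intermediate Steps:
t = -7 (t = 1 - 8 = -7)
-(t - 1)² = -(-7 - 1)² = -1*(-8)² = -1*64 = -64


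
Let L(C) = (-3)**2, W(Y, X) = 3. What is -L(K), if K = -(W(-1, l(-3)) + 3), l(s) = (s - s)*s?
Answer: -9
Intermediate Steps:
l(s) = 0 (l(s) = 0*s = 0)
K = -6 (K = -(3 + 3) = -1*6 = -6)
L(C) = 9
-L(K) = -1*9 = -9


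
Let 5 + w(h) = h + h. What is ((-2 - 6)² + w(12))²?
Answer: 6889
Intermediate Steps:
w(h) = -5 + 2*h (w(h) = -5 + (h + h) = -5 + 2*h)
((-2 - 6)² + w(12))² = ((-2 - 6)² + (-5 + 2*12))² = ((-8)² + (-5 + 24))² = (64 + 19)² = 83² = 6889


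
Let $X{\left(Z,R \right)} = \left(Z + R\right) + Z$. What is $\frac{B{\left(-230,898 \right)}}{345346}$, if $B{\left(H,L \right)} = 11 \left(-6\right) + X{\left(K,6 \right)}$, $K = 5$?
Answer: $- \frac{25}{172673} \approx -0.00014478$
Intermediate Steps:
$X{\left(Z,R \right)} = R + 2 Z$ ($X{\left(Z,R \right)} = \left(R + Z\right) + Z = R + 2 Z$)
$B{\left(H,L \right)} = -50$ ($B{\left(H,L \right)} = 11 \left(-6\right) + \left(6 + 2 \cdot 5\right) = -66 + \left(6 + 10\right) = -66 + 16 = -50$)
$\frac{B{\left(-230,898 \right)}}{345346} = - \frac{50}{345346} = \left(-50\right) \frac{1}{345346} = - \frac{25}{172673}$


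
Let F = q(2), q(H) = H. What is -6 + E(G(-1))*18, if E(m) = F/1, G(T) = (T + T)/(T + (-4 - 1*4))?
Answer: 30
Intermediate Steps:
F = 2
G(T) = 2*T/(-8 + T) (G(T) = (2*T)/(T + (-4 - 4)) = (2*T)/(T - 8) = (2*T)/(-8 + T) = 2*T/(-8 + T))
E(m) = 2 (E(m) = 2/1 = 2*1 = 2)
-6 + E(G(-1))*18 = -6 + 2*18 = -6 + 36 = 30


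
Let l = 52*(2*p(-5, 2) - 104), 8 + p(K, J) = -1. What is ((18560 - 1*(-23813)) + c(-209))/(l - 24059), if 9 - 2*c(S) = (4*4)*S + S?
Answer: -44154/30403 ≈ -1.4523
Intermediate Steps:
p(K, J) = -9 (p(K, J) = -8 - 1 = -9)
c(S) = 9/2 - 17*S/2 (c(S) = 9/2 - ((4*4)*S + S)/2 = 9/2 - (16*S + S)/2 = 9/2 - 17*S/2)
l = -6344 (l = 52*(2*(-9) - 104) = 52*(-18 - 104) = 52*(-122) = -6344)
((18560 - 1*(-23813)) + c(-209))/(l - 24059) = ((18560 - 1*(-23813)) + (9/2 - 17/2*(-209)))/(-6344 - 24059) = ((18560 + 23813) + (9/2 + 3553/2))/(-30403) = (42373 + 1781)*(-1/30403) = 44154*(-1/30403) = -44154/30403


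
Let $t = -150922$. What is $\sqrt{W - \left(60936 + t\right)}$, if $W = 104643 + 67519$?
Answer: $2 \sqrt{65537} \approx 512.0$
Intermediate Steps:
$W = 172162$
$\sqrt{W - \left(60936 + t\right)} = \sqrt{172162 - -89986} = \sqrt{172162 + \left(-60936 + 150922\right)} = \sqrt{172162 + 89986} = \sqrt{262148} = 2 \sqrt{65537}$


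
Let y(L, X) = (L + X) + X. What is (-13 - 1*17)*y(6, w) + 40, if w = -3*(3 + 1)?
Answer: 580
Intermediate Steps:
w = -12 (w = -3*4 = -12)
y(L, X) = L + 2*X
(-13 - 1*17)*y(6, w) + 40 = (-13 - 1*17)*(6 + 2*(-12)) + 40 = (-13 - 17)*(6 - 24) + 40 = -30*(-18) + 40 = 540 + 40 = 580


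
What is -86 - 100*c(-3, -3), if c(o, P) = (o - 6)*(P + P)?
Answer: -5486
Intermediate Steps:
c(o, P) = 2*P*(-6 + o) (c(o, P) = (-6 + o)*(2*P) = 2*P*(-6 + o))
-86 - 100*c(-3, -3) = -86 - 200*(-3)*(-6 - 3) = -86 - 200*(-3)*(-9) = -86 - 100*54 = -86 - 5400 = -5486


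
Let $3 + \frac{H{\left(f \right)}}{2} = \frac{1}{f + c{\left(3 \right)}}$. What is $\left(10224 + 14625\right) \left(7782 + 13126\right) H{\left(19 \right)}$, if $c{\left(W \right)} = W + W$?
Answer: $- \frac{76892348016}{25} \approx -3.0757 \cdot 10^{9}$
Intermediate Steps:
$c{\left(W \right)} = 2 W$
$H{\left(f \right)} = -6 + \frac{2}{6 + f}$ ($H{\left(f \right)} = -6 + \frac{2}{f + 2 \cdot 3} = -6 + \frac{2}{f + 6} = -6 + \frac{2}{6 + f}$)
$\left(10224 + 14625\right) \left(7782 + 13126\right) H{\left(19 \right)} = \left(10224 + 14625\right) \left(7782 + 13126\right) \frac{2 \left(-17 - 57\right)}{6 + 19} = 24849 \cdot 20908 \frac{2 \left(-17 - 57\right)}{25} = 519542892 \cdot 2 \cdot \frac{1}{25} \left(-74\right) = 519542892 \left(- \frac{148}{25}\right) = - \frac{76892348016}{25}$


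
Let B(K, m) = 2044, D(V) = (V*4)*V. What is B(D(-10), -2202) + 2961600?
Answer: 2963644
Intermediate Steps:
D(V) = 4*V² (D(V) = (4*V)*V = 4*V²)
B(D(-10), -2202) + 2961600 = 2044 + 2961600 = 2963644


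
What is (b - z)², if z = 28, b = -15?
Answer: 1849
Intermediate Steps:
(b - z)² = (-15 - 1*28)² = (-15 - 28)² = (-43)² = 1849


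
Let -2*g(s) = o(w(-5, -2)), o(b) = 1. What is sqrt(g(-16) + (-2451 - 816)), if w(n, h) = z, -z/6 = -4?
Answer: I*sqrt(13070)/2 ≈ 57.162*I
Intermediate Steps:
z = 24 (z = -6*(-4) = 24)
w(n, h) = 24
g(s) = -1/2 (g(s) = -1/2*1 = -1/2)
sqrt(g(-16) + (-2451 - 816)) = sqrt(-1/2 + (-2451 - 816)) = sqrt(-1/2 - 3267) = sqrt(-6535/2) = I*sqrt(13070)/2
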